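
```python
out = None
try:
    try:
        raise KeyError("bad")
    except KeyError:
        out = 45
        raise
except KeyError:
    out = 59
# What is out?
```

Step-by-step execution trace:
1. Inner try: `raise KeyError("bad")` raises KeyError.
2. Inner `except KeyError` matches → out = 45.
3. bare `raise` re-raises the same KeyError.
4. Outer `except KeyError` matches → out = 59.
Result: 59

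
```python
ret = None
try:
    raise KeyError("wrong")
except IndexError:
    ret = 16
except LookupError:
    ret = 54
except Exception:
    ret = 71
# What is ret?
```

Step-by-step execution trace:
1. `raise KeyError(...)` raises KeyError.
2. `except IndexError` does not match (KeyError is not a subclass of IndexError); skipped.
3. `except LookupError` matches (KeyError is a subclass of LookupError) → ret = 54.
4. `except Exception` is not reached.
Result: 54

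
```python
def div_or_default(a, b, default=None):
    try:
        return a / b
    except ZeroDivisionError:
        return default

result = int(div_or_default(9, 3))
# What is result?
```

Step-by-step execution trace:
1. `div_or_default(9, 3)` enters try: `return 9 / 3` → returns 3.0. No exception raised.
2. `except ZeroDivisionError` is skipped.
3. `int(3.0)` → 3 → result = 3.
Result: 3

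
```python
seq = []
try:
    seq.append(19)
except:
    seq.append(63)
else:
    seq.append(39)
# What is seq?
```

Step-by-step execution trace:
1. try: `seq.append(19)` → seq = [19]. No exception raised.
2. `except` is skipped.
3. `else` runs (try completed without exception): `seq.append(39)` → seq = [19, 39].
Result: [19, 39]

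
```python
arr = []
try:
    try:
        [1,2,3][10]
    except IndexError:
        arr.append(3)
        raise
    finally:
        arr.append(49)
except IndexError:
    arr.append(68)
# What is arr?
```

Step-by-step execution trace:
1. Inner try: `[1,2,3][10]` raises IndexError.
2. Inner `except IndexError` matches → `arr.append(3)` → arr = [3].
3. bare `raise` re-raises IndexError.
4. Inner `finally` runs during unwinding: `arr.append(49)` → arr = [3, 49].
5. Outer `except IndexError` matches → `arr.append(68)` → arr = [3, 49, 68].
Result: [3, 49, 68]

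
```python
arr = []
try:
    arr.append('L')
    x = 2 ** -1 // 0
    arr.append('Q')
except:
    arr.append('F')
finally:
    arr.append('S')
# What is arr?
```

Step-by-step execution trace:
1. try: `arr.append('L')` → arr = ['L'].
2. `x = 2 ** -1 // 0` raises ZeroDivisionError; `arr.append('Q')` is not reached.
3. bare `except` matches → `arr.append('F')` → arr = ['L', 'F'].
4. finally always runs: `arr.append('S')` → arr = ['L', 'F', 'S'].
Result: ['L', 'F', 'S']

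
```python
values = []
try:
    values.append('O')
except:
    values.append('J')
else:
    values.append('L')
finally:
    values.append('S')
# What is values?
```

Step-by-step execution trace:
1. try: `values.append('O')` → values = ['O']. No exception raised.
2. `except` is skipped.
3. `else` runs: `values.append('L')` → values = ['O', 'L'].
4. `finally` always runs: `values.append('S')` → values = ['O', 'L', 'S'].
Result: ['O', 'L', 'S']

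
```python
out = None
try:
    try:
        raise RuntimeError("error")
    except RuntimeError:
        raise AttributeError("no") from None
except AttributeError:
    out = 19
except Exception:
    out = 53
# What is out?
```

Step-by-step execution trace:
1. Inner try raises RuntimeError; inner `except RuntimeError` catches it.
2. `raise AttributeError(...) from None` raises AttributeError (from None suppresses __context__, but the active exception is still AttributeError).
3. Outer `except AttributeError` matches → out = 19.
4. `except Exception` is not reached.
Result: 19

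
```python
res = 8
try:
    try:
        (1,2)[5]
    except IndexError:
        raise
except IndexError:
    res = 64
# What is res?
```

Step-by-step execution trace:
1. Inner try: `(1,2)[5]` raises IndexError.
2. Inner `except IndexError` matches; bare `raise` re-raises the same IndexError.
3. Outer `except IndexError` matches → res = 64.
Result: 64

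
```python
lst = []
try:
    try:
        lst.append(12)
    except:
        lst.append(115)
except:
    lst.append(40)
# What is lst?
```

Step-by-step execution trace:
1. Inner try: `lst.append(12)` → lst = [12]. No exception raised.
2. Inner `except` is skipped.
3. Inner try completes normally; outer `except` is skipped.
Result: [12]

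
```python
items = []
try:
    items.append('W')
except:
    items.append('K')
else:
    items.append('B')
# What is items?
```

Step-by-step execution trace:
1. try: `items.append('W')` → items = ['W']. No exception raised.
2. `except` is skipped.
3. `else` runs (try completed without exception): `items.append('B')` → items = ['W', 'B'].
Result: ['W', 'B']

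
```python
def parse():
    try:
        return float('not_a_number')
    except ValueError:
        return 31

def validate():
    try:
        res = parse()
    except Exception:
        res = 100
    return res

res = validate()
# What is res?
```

Step-by-step execution trace:
1. `validate()` calls `parse()`.
2. In parse: `float('not_a_number')` raises ValueError; `except ValueError` catches it → returns 31.
3. In validate: `res = parse()` → res = 31. No exception reaches validate.
4. `except Exception` is skipped; validate returns 31.
5. res = 31.
Result: 31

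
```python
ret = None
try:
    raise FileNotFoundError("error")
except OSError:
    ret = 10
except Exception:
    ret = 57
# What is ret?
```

Step-by-step execution trace:
1. `raise FileNotFoundError(...)` raises FileNotFoundError.
2. `except OSError` matches (FileNotFoundError is a subclass of OSError) → ret = 10.
3. `except Exception` is not reached.
Result: 10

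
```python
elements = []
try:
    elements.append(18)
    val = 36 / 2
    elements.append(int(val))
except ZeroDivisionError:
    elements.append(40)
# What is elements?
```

Step-by-step execution trace:
1. try: `elements.append(18)` → elements = [18].
2. `val = 36 / 2` → val = 18.0. No exception raised.
3. `elements.append(int(val))` → elements = [18, 18].
4. `except ZeroDivisionError` is skipped (no exception was raised).
Result: [18, 18]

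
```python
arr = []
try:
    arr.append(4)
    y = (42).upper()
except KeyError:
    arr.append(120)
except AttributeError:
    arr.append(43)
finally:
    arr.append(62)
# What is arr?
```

Step-by-step execution trace:
1. try: `arr.append(4)` → arr = [4].
2. `y = (42).upper()` raises AttributeError.
3. `except KeyError` does not match AttributeError; skipped.
4. `except AttributeError` matches → `arr.append(43)` → arr = [4, 43].
5. finally always runs: `arr.append(62)` → arr = [4, 43, 62].
Result: [4, 43, 62]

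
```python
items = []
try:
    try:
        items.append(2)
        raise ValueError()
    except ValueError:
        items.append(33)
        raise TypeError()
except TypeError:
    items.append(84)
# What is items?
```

Step-by-step execution trace:
1. Inner try: `items.append(2)` → items = [2].
2. `raise ValueError()` raises ValueError.
3. Inner `except ValueError` matches → `items.append(33)` → items = [2, 33].
4. `raise TypeError()` raises TypeError; propagates to outer try.
5. Outer `except TypeError` matches → `items.append(84)` → items = [2, 33, 84].
Result: [2, 33, 84]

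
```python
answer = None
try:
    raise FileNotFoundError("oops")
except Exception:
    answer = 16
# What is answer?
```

Step-by-step execution trace:
1. `raise FileNotFoundError(...)` raises FileNotFoundError.
2. `except Exception` matches (FileNotFoundError is a subclass of Exception) → answer = 16.
Result: 16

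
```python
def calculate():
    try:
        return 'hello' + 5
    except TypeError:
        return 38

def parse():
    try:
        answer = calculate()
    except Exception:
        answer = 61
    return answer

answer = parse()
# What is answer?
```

Step-by-step execution trace:
1. `parse()` calls `calculate()`.
2. In calculate: `'hello' + 5` raises TypeError; `except TypeError` catches it → returns 38.
3. In parse: `answer = calculate()` → answer = 38. No exception reaches parse.
4. `except Exception` is skipped; parse returns 38.
5. answer = 38.
Result: 38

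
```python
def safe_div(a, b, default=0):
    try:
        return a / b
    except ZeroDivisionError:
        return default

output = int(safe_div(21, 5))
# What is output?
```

Step-by-step execution trace:
1. `safe_div(21, 5)` enters try: `return 21 / 5` → returns 4.2. No exception raised.
2. `except ZeroDivisionError` is skipped.
3. `int(4.2)` → 4 → output = 4.
Result: 4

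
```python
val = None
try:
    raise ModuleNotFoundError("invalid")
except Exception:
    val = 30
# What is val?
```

Step-by-step execution trace:
1. `raise ModuleNotFoundError(...)` raises ModuleNotFoundError.
2. `except Exception` matches (ModuleNotFoundError is a subclass of Exception) → val = 30.
Result: 30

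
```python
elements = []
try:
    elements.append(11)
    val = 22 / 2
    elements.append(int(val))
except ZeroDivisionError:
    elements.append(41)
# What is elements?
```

Step-by-step execution trace:
1. try: `elements.append(11)` → elements = [11].
2. `val = 22 / 2` → val = 11.0. No exception raised.
3. `elements.append(int(val))` → elements = [11, 11].
4. `except ZeroDivisionError` is skipped (no exception was raised).
Result: [11, 11]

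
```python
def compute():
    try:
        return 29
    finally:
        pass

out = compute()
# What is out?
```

Step-by-step execution trace:
1. `compute()` enters try: `return 29` sets pending return value 29.
2. Before returning, `finally: pass` runs (no effect).
3. compute() returns 29 → out = 29.
Result: 29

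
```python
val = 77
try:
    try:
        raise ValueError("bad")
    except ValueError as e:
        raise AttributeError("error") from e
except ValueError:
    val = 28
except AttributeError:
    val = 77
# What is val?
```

Step-by-step execution trace:
1. Inner try raises ValueError; inner `except ValueError as e` catches it.
2. `raise AttributeError(...) from e` raises AttributeError (ValueError is attached as __cause__, but only AttributeError is active).
3. Outer `except ValueError` does not match AttributeError; skipped.
4. Outer `except AttributeError` matches → val = 77.
Result: 77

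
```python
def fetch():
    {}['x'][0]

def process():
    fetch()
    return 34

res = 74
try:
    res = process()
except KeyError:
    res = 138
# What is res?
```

Step-by-step execution trace:
1. res starts at 74.
2. try: `process()` calls `fetch()`.
3. `fetch()` evaluates `{}['x'][0]`, which raises KeyError; it propagates through process (uncaught).
4. `return 34` in process is not reached; the assignment to res does not complete.
5. `except KeyError` matches → res = 138.
Result: 138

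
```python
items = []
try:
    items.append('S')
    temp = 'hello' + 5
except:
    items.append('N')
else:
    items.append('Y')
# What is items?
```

Step-by-step execution trace:
1. try: `items.append('S')` → items = ['S'].
2. `temp = 'hello' + 5` raises TypeError.
3. bare `except` matches → `items.append('N')` → items = ['S', 'N'].
4. `else` is skipped (an exception was raised).
Result: ['S', 'N']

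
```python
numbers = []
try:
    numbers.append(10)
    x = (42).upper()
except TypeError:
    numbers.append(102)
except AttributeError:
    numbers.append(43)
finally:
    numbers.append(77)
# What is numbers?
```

Step-by-step execution trace:
1. try: `numbers.append(10)` → numbers = [10].
2. `x = (42).upper()` raises AttributeError.
3. `except TypeError` does not match AttributeError; skipped.
4. `except AttributeError` matches → `numbers.append(43)` → numbers = [10, 43].
5. finally always runs: `numbers.append(77)` → numbers = [10, 43, 77].
Result: [10, 43, 77]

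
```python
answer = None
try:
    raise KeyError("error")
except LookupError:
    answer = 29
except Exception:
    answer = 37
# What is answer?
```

Step-by-step execution trace:
1. `raise KeyError(...)` raises KeyError.
2. `except LookupError` matches (KeyError is a subclass of LookupError) → answer = 29.
3. `except Exception` is not reached.
Result: 29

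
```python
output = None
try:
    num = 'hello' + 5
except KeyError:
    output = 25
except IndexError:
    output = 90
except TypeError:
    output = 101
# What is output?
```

Step-by-step execution trace:
1. `num = 'hello' + 5` raises TypeError.
2. `except KeyError` does not match TypeError; skipped.
3. `except IndexError` does not match TypeError; skipped.
4. `except TypeError` matches → output = 101.
Result: 101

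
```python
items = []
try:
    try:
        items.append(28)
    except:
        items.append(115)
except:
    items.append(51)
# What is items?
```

Step-by-step execution trace:
1. Inner try: `items.append(28)` → items = [28]. No exception raised.
2. Inner `except` is skipped.
3. Inner try completes normally; outer `except` is skipped.
Result: [28]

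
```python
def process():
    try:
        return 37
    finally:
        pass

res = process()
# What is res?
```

Step-by-step execution trace:
1. `process()` enters try: `return 37` sets pending return value 37.
2. Before returning, `finally: pass` runs (no effect).
3. process() returns 37 → res = 37.
Result: 37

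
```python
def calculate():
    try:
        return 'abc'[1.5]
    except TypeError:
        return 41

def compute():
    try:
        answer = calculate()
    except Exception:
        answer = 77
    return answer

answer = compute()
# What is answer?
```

Step-by-step execution trace:
1. `compute()` calls `calculate()`.
2. In calculate: `'abc'[1.5]` raises TypeError; `except TypeError` catches it → returns 41.
3. In compute: `answer = calculate()` → answer = 41. No exception reaches compute.
4. `except Exception` is skipped; compute returns 41.
5. answer = 41.
Result: 41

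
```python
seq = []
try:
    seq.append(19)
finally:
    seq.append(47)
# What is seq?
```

Step-by-step execution trace:
1. try: `seq.append(19)` → seq = [19].
2. The try body completes without raising.
3. finally always runs: `seq.append(47)` → seq = [19, 47].
Result: [19, 47]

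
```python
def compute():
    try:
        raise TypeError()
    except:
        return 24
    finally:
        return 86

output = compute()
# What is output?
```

Step-by-step execution trace:
1. `compute()` enters try: `raise TypeError()` raises TypeError.
2. bare `except` matches → `return 24` sets pending return value 24.
3. Before returning, `finally: return 86` runs and overrides the pending return.
4. compute() returns 86 → output = 86.
Result: 86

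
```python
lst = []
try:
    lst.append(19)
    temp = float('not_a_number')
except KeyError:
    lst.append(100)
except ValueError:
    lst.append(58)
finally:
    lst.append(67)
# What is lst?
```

Step-by-step execution trace:
1. try: `lst.append(19)` → lst = [19].
2. `temp = float('not_a_number')` raises ValueError.
3. `except KeyError` does not match ValueError; skipped.
4. `except ValueError` matches → `lst.append(58)` → lst = [19, 58].
5. finally always runs: `lst.append(67)` → lst = [19, 58, 67].
Result: [19, 58, 67]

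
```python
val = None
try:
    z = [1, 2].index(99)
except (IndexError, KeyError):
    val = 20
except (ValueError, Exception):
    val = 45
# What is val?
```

Step-by-step execution trace:
1. `z = [1, 2].index(99)` raises ValueError.
2. `except (IndexError, KeyError)` does not match ValueError; skipped.
3. `except (ValueError, Exception)` matches (ValueError is in the tuple) → val = 45.
Result: 45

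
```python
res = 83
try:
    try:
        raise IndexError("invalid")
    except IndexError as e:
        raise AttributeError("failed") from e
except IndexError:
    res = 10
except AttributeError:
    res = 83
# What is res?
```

Step-by-step execution trace:
1. Inner try raises IndexError; inner `except IndexError as e` catches it.
2. `raise AttributeError(...) from e` raises AttributeError (IndexError is attached as __cause__, but only AttributeError is active).
3. Outer `except IndexError` does not match AttributeError; skipped.
4. Outer `except AttributeError` matches → res = 83.
Result: 83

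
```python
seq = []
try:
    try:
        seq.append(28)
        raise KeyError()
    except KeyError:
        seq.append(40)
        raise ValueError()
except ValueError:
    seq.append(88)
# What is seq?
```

Step-by-step execution trace:
1. Inner try: `seq.append(28)` → seq = [28].
2. `raise KeyError()` raises KeyError.
3. Inner `except KeyError` matches → `seq.append(40)` → seq = [28, 40].
4. `raise ValueError()` raises ValueError; propagates to outer try.
5. Outer `except ValueError` matches → `seq.append(88)` → seq = [28, 40, 88].
Result: [28, 40, 88]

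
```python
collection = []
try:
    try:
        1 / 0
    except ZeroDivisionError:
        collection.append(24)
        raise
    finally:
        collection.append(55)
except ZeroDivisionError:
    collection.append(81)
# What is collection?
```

Step-by-step execution trace:
1. Inner try: `1 / 0` raises ZeroDivisionError.
2. Inner `except ZeroDivisionError` matches → `collection.append(24)` → collection = [24].
3. bare `raise` re-raises ZeroDivisionError.
4. Inner `finally` runs during unwinding: `collection.append(55)` → collection = [24, 55].
5. Outer `except ZeroDivisionError` matches → `collection.append(81)` → collection = [24, 55, 81].
Result: [24, 55, 81]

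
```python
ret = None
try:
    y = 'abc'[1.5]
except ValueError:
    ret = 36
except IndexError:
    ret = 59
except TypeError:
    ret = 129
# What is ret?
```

Step-by-step execution trace:
1. `y = 'abc'[1.5]` raises TypeError.
2. `except ValueError` does not match TypeError; skipped.
3. `except IndexError` does not match TypeError; skipped.
4. `except TypeError` matches → ret = 129.
Result: 129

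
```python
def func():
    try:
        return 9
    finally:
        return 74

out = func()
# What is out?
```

Step-by-step execution trace:
1. `func()` enters try: `return 9` sets pending return value 9.
2. Before returning, `finally: return 74` runs and overrides the pending return.
3. func() returns 74 → out = 74.
Result: 74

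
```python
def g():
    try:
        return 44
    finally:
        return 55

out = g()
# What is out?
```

Step-by-step execution trace:
1. `g()` enters try: `return 44` sets pending return value 44.
2. Before returning, `finally: return 55` runs and overrides the pending return.
3. g() returns 55 → out = 55.
Result: 55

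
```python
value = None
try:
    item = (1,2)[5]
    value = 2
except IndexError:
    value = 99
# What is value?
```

Step-by-step execution trace:
1. `item = (1,2)[5]` raises IndexError.
2. `value = 2` is not reached.
3. `except IndexError` matches → value = 99.
Result: 99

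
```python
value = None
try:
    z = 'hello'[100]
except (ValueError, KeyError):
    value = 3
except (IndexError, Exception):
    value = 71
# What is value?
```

Step-by-step execution trace:
1. `z = 'hello'[100]` raises IndexError.
2. `except (ValueError, KeyError)` does not match IndexError; skipped.
3. `except (IndexError, Exception)` matches (IndexError is in the tuple) → value = 71.
Result: 71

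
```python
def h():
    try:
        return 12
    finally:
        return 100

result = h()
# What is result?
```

Step-by-step execution trace:
1. `h()` enters try: `return 12` sets pending return value 12.
2. Before returning, `finally: return 100` runs and overrides the pending return.
3. h() returns 100 → result = 100.
Result: 100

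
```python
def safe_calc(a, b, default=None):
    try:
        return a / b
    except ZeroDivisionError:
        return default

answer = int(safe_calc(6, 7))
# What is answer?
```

Step-by-step execution trace:
1. `safe_calc(6, 7)` enters try: `return 6 / 7` → returns 0.8571428571428571. No exception raised.
2. `except ZeroDivisionError` is skipped.
3. `int(0.8571428571428571)` → 0 → answer = 0.
Result: 0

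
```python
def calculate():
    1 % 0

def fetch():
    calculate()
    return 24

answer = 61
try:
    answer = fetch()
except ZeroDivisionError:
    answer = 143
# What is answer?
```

Step-by-step execution trace:
1. answer starts at 61.
2. try: `fetch()` calls `calculate()`.
3. `calculate()` evaluates `1 % 0`, which raises ZeroDivisionError; it propagates through fetch (uncaught).
4. `return 24` in fetch is not reached; the assignment to answer does not complete.
5. `except ZeroDivisionError` matches → answer = 143.
Result: 143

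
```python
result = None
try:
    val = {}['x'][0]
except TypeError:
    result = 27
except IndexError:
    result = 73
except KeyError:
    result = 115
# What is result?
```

Step-by-step execution trace:
1. `val = {}['x'][0]` raises KeyError.
2. `except TypeError` does not match KeyError; skipped.
3. `except IndexError` does not match KeyError; skipped.
4. `except KeyError` matches → result = 115.
Result: 115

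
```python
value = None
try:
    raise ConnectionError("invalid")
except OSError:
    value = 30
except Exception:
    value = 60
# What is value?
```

Step-by-step execution trace:
1. `raise ConnectionError(...)` raises ConnectionError.
2. `except OSError` matches (ConnectionError is a subclass of OSError) → value = 30.
3. `except Exception` is not reached.
Result: 30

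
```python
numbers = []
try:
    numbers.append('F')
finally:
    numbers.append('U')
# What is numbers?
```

Step-by-step execution trace:
1. try: `numbers.append('F')` → numbers = ['F'].
2. The try body completes without raising.
3. finally always runs: `numbers.append('U')` → numbers = ['F', 'U'].
Result: ['F', 'U']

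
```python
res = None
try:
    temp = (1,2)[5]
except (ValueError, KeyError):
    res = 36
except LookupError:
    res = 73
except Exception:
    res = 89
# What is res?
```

Step-by-step execution trace:
1. `temp = (1,2)[5]` raises IndexError.
2. `except (ValueError, KeyError)` does not match IndexError; skipped.
3. `except LookupError` matches (IndexError is a subclass of LookupError) → res = 73.
4. `except Exception` is not reached.
Result: 73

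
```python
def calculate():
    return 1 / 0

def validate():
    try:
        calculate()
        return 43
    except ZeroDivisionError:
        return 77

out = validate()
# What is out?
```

Step-by-step execution trace:
1. `validate()` calls `calculate()`.
2. `calculate()` evaluates `1 / 0`, which raises ZeroDivisionError; it propagates to the caller.
3. `return 43` is not reached.
4. `except ZeroDivisionError` in validate matches → returns 77.
5. out = 77.
Result: 77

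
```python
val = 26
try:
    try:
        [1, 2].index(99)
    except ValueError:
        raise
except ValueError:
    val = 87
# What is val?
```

Step-by-step execution trace:
1. Inner try: `[1, 2].index(99)` raises ValueError.
2. Inner `except ValueError` matches; bare `raise` re-raises the same ValueError.
3. Outer `except ValueError` matches → val = 87.
Result: 87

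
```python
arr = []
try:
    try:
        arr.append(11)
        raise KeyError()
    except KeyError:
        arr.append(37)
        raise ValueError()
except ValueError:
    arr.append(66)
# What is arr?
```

Step-by-step execution trace:
1. Inner try: `arr.append(11)` → arr = [11].
2. `raise KeyError()` raises KeyError.
3. Inner `except KeyError` matches → `arr.append(37)` → arr = [11, 37].
4. `raise ValueError()` raises ValueError; propagates to outer try.
5. Outer `except ValueError` matches → `arr.append(66)` → arr = [11, 37, 66].
Result: [11, 37, 66]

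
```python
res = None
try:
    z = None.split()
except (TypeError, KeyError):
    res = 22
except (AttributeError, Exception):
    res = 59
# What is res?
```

Step-by-step execution trace:
1. `z = None.split()` raises AttributeError.
2. `except (TypeError, KeyError)` does not match AttributeError; skipped.
3. `except (AttributeError, Exception)` matches (AttributeError is in the tuple) → res = 59.
Result: 59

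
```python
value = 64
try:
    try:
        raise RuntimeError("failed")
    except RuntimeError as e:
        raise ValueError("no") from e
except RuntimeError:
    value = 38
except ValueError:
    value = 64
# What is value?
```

Step-by-step execution trace:
1. Inner try raises RuntimeError; inner `except RuntimeError as e` catches it.
2. `raise ValueError(...) from e` raises ValueError (RuntimeError is attached as __cause__, but only ValueError is active).
3. Outer `except RuntimeError` does not match ValueError; skipped.
4. Outer `except ValueError` matches → value = 64.
Result: 64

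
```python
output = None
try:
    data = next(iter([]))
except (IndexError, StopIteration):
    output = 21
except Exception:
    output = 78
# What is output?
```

Step-by-step execution trace:
1. `data = next(iter([]))` raises StopIteration.
2. `except (IndexError, StopIteration)` matches (StopIteration is in the tuple) → output = 21.
3. `except Exception` is not reached.
Result: 21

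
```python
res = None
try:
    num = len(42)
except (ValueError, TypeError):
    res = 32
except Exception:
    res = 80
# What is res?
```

Step-by-step execution trace:
1. `num = len(42)` raises TypeError.
2. `except (ValueError, TypeError)` matches (TypeError is in the tuple) → res = 32.
3. `except Exception` is not reached.
Result: 32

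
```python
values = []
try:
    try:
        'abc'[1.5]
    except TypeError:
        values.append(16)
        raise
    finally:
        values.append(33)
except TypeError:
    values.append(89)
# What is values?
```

Step-by-step execution trace:
1. Inner try: `'abc'[1.5]` raises TypeError.
2. Inner `except TypeError` matches → `values.append(16)` → values = [16].
3. bare `raise` re-raises TypeError.
4. Inner `finally` runs during unwinding: `values.append(33)` → values = [16, 33].
5. Outer `except TypeError` matches → `values.append(89)` → values = [16, 33, 89].
Result: [16, 33, 89]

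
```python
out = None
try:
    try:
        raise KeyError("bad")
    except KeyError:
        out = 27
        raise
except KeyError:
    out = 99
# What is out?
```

Step-by-step execution trace:
1. Inner try: `raise KeyError("bad")` raises KeyError.
2. Inner `except KeyError` matches → out = 27.
3. bare `raise` re-raises the same KeyError.
4. Outer `except KeyError` matches → out = 99.
Result: 99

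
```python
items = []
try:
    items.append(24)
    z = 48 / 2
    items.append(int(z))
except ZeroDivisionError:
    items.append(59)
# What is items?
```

Step-by-step execution trace:
1. try: `items.append(24)` → items = [24].
2. `z = 48 / 2` → z = 24.0. No exception raised.
3. `items.append(int(z))` → items = [24, 24].
4. `except ZeroDivisionError` is skipped (no exception was raised).
Result: [24, 24]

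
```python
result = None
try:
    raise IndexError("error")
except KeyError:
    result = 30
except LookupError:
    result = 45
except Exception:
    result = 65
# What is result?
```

Step-by-step execution trace:
1. `raise IndexError(...)` raises IndexError.
2. `except KeyError` does not match (IndexError is not a subclass of KeyError); skipped.
3. `except LookupError` matches (IndexError is a subclass of LookupError) → result = 45.
4. `except Exception` is not reached.
Result: 45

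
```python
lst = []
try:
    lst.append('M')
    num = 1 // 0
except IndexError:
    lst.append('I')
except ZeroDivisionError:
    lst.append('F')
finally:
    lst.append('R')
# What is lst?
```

Step-by-step execution trace:
1. try: `lst.append('M')` → lst = ['M'].
2. `num = 1 // 0` raises ZeroDivisionError.
3. `except IndexError` does not match ZeroDivisionError; skipped.
4. `except ZeroDivisionError` matches → `lst.append('F')` → lst = ['M', 'F'].
5. finally always runs: `lst.append('R')` → lst = ['M', 'F', 'R'].
Result: ['M', 'F', 'R']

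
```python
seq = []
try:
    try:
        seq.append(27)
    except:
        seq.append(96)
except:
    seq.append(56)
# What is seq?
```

Step-by-step execution trace:
1. Inner try: `seq.append(27)` → seq = [27]. No exception raised.
2. Inner `except` is skipped.
3. Inner try completes normally; outer `except` is skipped.
Result: [27]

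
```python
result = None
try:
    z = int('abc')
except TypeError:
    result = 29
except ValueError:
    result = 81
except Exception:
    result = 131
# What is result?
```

Step-by-step execution trace:
1. `z = int('abc')` raises ValueError.
2. `except TypeError` does not match ValueError; skipped.
3. `except ValueError` matches → result = 81.
4. Remaining except clauses are skipped.
Result: 81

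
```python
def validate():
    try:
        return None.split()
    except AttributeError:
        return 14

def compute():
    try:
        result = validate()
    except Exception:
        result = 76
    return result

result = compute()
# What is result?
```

Step-by-step execution trace:
1. `compute()` calls `validate()`.
2. In validate: `None.split()` raises AttributeError; `except AttributeError` catches it → returns 14.
3. In compute: `result = validate()` → result = 14. No exception reaches compute.
4. `except Exception` is skipped; compute returns 14.
5. result = 14.
Result: 14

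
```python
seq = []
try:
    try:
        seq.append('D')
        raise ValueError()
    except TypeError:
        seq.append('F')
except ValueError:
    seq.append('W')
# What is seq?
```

Step-by-step execution trace:
1. Inner try: `seq.append('D')` → seq = ['D'].
2. `raise ValueError()` raises ValueError.
3. Inner `except TypeError` does not match ValueError; exception propagates to outer try.
4. Outer `except ValueError` matches → `seq.append('W')` → seq = ['D', 'W'].
Result: ['D', 'W']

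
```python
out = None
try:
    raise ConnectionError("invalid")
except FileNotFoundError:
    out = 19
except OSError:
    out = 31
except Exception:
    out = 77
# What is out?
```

Step-by-step execution trace:
1. `raise ConnectionError(...)` raises ConnectionError.
2. `except FileNotFoundError` does not match (ConnectionError is not a subclass of FileNotFoundError); skipped.
3. `except OSError` matches (ConnectionError is a subclass of OSError) → out = 31.
4. `except Exception` is not reached.
Result: 31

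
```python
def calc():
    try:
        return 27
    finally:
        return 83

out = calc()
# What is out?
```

Step-by-step execution trace:
1. `calc()` enters try: `return 27` sets pending return value 27.
2. Before returning, `finally: return 83` runs and overrides the pending return.
3. calc() returns 83 → out = 83.
Result: 83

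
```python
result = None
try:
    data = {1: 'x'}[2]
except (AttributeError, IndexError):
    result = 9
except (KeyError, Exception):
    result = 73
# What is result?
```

Step-by-step execution trace:
1. `data = {1: 'x'}[2]` raises KeyError.
2. `except (AttributeError, IndexError)` does not match KeyError; skipped.
3. `except (KeyError, Exception)` matches (KeyError is in the tuple) → result = 73.
Result: 73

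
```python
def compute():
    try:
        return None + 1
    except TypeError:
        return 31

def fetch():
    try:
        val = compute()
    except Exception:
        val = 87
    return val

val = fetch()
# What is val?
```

Step-by-step execution trace:
1. `fetch()` calls `compute()`.
2. In compute: `None + 1` raises TypeError; `except TypeError` catches it → returns 31.
3. In fetch: `val = compute()` → val = 31. No exception reaches fetch.
4. `except Exception` is skipped; fetch returns 31.
5. val = 31.
Result: 31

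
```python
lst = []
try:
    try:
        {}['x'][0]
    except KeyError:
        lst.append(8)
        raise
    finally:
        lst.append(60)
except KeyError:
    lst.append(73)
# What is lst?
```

Step-by-step execution trace:
1. Inner try: `{}['x'][0]` raises KeyError.
2. Inner `except KeyError` matches → `lst.append(8)` → lst = [8].
3. bare `raise` re-raises KeyError.
4. Inner `finally` runs during unwinding: `lst.append(60)` → lst = [8, 60].
5. Outer `except KeyError` matches → `lst.append(73)` → lst = [8, 60, 73].
Result: [8, 60, 73]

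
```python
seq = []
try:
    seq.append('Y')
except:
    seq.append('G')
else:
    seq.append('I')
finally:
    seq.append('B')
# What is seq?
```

Step-by-step execution trace:
1. try: `seq.append('Y')` → seq = ['Y']. No exception raised.
2. `except` is skipped.
3. `else` runs: `seq.append('I')` → seq = ['Y', 'I'].
4. `finally` always runs: `seq.append('B')` → seq = ['Y', 'I', 'B'].
Result: ['Y', 'I', 'B']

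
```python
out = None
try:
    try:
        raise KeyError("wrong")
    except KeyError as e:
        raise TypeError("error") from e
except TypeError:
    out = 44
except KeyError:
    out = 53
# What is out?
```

Step-by-step execution trace:
1. Inner try raises KeyError; inner `except KeyError as e` catches it.
2. `raise TypeError(...) from e` raises TypeError (KeyError is attached as __cause__, but only TypeError is active).
3. Outer `except TypeError` matches → out = 44.
4. `except KeyError` is not reached.
Result: 44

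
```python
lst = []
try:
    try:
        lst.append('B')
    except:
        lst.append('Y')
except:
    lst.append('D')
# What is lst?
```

Step-by-step execution trace:
1. Inner try: `lst.append('B')` → lst = ['B']. No exception raised.
2. Inner `except` is skipped.
3. Inner try completes normally; outer `except` is skipped.
Result: ['B']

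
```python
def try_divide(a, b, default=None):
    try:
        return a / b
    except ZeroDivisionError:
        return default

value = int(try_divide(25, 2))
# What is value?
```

Step-by-step execution trace:
1. `try_divide(25, 2)` enters try: `return 25 / 2` → returns 12.5. No exception raised.
2. `except ZeroDivisionError` is skipped.
3. `int(12.5)` → 12 → value = 12.
Result: 12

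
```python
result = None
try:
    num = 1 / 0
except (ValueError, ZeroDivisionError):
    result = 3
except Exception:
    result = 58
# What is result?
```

Step-by-step execution trace:
1. `num = 1 / 0` raises ZeroDivisionError.
2. `except (ValueError, ZeroDivisionError)` matches (ZeroDivisionError is in the tuple) → result = 3.
3. `except Exception` is not reached.
Result: 3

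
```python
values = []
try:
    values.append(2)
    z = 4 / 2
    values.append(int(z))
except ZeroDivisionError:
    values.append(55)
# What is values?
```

Step-by-step execution trace:
1. try: `values.append(2)` → values = [2].
2. `z = 4 / 2` → z = 2.0. No exception raised.
3. `values.append(int(z))` → values = [2, 2].
4. `except ZeroDivisionError` is skipped (no exception was raised).
Result: [2, 2]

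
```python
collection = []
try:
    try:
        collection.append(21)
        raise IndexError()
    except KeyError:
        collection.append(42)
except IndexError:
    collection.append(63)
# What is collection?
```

Step-by-step execution trace:
1. Inner try: `collection.append(21)` → collection = [21].
2. `raise IndexError()` raises IndexError.
3. Inner `except KeyError` does not match IndexError; exception propagates to outer try.
4. Outer `except IndexError` matches → `collection.append(63)` → collection = [21, 63].
Result: [21, 63]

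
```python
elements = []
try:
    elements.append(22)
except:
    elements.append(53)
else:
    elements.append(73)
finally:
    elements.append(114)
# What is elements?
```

Step-by-step execution trace:
1. try: `elements.append(22)` → elements = [22]. No exception raised.
2. `except` is skipped.
3. `else` runs: `elements.append(73)` → elements = [22, 73].
4. `finally` always runs: `elements.append(114)` → elements = [22, 73, 114].
Result: [22, 73, 114]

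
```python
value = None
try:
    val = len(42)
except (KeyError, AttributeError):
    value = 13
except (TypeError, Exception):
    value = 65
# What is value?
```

Step-by-step execution trace:
1. `val = len(42)` raises TypeError.
2. `except (KeyError, AttributeError)` does not match TypeError; skipped.
3. `except (TypeError, Exception)` matches (TypeError is in the tuple) → value = 65.
Result: 65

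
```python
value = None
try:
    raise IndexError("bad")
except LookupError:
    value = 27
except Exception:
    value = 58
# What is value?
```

Step-by-step execution trace:
1. `raise IndexError(...)` raises IndexError.
2. `except LookupError` matches (IndexError is a subclass of LookupError) → value = 27.
3. `except Exception` is not reached.
Result: 27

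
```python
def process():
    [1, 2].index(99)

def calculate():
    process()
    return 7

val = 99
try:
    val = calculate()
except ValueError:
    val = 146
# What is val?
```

Step-by-step execution trace:
1. val starts at 99.
2. try: `calculate()` calls `process()`.
3. `process()` evaluates `[1, 2].index(99)`, which raises ValueError; it propagates through calculate (uncaught).
4. `return 7` in calculate is not reached; the assignment to val does not complete.
5. `except ValueError` matches → val = 146.
Result: 146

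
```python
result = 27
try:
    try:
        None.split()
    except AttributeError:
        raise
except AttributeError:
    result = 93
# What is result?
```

Step-by-step execution trace:
1. Inner try: `None.split()` raises AttributeError.
2. Inner `except AttributeError` matches; bare `raise` re-raises the same AttributeError.
3. Outer `except AttributeError` matches → result = 93.
Result: 93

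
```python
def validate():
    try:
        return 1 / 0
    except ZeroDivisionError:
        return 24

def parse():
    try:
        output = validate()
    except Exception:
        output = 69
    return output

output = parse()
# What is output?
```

Step-by-step execution trace:
1. `parse()` calls `validate()`.
2. In validate: `1 / 0` raises ZeroDivisionError; `except ZeroDivisionError` catches it → returns 24.
3. In parse: `output = validate()` → output = 24. No exception reaches parse.
4. `except Exception` is skipped; parse returns 24.
5. output = 24.
Result: 24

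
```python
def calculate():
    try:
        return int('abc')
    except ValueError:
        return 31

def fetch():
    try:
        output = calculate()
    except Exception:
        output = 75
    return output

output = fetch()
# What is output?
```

Step-by-step execution trace:
1. `fetch()` calls `calculate()`.
2. In calculate: `int('abc')` raises ValueError; `except ValueError` catches it → returns 31.
3. In fetch: `output = calculate()` → output = 31. No exception reaches fetch.
4. `except Exception` is skipped; fetch returns 31.
5. output = 31.
Result: 31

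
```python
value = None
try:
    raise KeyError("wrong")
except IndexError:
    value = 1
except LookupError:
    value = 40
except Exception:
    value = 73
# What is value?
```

Step-by-step execution trace:
1. `raise KeyError(...)` raises KeyError.
2. `except IndexError` does not match (KeyError is not a subclass of IndexError); skipped.
3. `except LookupError` matches (KeyError is a subclass of LookupError) → value = 40.
4. `except Exception` is not reached.
Result: 40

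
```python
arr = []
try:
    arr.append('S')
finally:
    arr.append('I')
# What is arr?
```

Step-by-step execution trace:
1. try: `arr.append('S')` → arr = ['S'].
2. The try body completes without raising.
3. finally always runs: `arr.append('I')` → arr = ['S', 'I'].
Result: ['S', 'I']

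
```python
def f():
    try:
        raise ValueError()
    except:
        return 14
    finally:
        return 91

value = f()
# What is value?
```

Step-by-step execution trace:
1. `f()` enters try: `raise ValueError()` raises ValueError.
2. bare `except` matches → `return 14` sets pending return value 14.
3. Before returning, `finally: return 91` runs and overrides the pending return.
4. f() returns 91 → value = 91.
Result: 91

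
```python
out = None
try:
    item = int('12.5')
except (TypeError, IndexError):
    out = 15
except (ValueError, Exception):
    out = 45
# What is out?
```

Step-by-step execution trace:
1. `item = int('12.5')` raises ValueError.
2. `except (TypeError, IndexError)` does not match ValueError; skipped.
3. `except (ValueError, Exception)` matches (ValueError is in the tuple) → out = 45.
Result: 45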